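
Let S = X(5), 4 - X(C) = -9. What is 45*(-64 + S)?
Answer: -2295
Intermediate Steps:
X(C) = 13 (X(C) = 4 - 1*(-9) = 4 + 9 = 13)
S = 13
45*(-64 + S) = 45*(-64 + 13) = 45*(-51) = -2295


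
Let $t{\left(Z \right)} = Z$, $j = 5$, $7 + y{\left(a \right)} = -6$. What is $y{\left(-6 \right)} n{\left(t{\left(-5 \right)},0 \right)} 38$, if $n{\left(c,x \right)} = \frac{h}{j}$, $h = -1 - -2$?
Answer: $- \frac{494}{5} \approx -98.8$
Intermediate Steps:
$y{\left(a \right)} = -13$ ($y{\left(a \right)} = -7 - 6 = -13$)
$h = 1$ ($h = -1 + 2 = 1$)
$n{\left(c,x \right)} = \frac{1}{5}$ ($n{\left(c,x \right)} = 1 \cdot \frac{1}{5} = \frac{1}{5}$)
$y{\left(-6 \right)} n{\left(t{\left(-5 \right)},0 \right)} 38 = \left(-13\right) \frac{1}{5} \cdot 38 = \left(- \frac{13}{5}\right) 38 = - \frac{494}{5}$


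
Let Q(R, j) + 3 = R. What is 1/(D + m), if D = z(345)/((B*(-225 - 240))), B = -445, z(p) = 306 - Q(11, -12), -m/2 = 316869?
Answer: -206925/131136235352 ≈ -1.5779e-6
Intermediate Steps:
m = -633738 (m = -2*316869 = -633738)
Q(R, j) = -3 + R
z(p) = 298 (z(p) = 306 - (-3 + 11) = 306 - 1*8 = 306 - 8 = 298)
D = 298/206925 (D = 298/((-445*(-225 - 240))) = 298/((-445*(-465))) = 298/206925 ≈ 0.0014401)
1/(D + m) = 1/(298/206925 - 633738) = 1/(-131136235352/206925) = -206925/131136235352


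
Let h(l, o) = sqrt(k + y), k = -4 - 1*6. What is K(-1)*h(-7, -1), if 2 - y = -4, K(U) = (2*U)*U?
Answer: 4*I ≈ 4.0*I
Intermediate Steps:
k = -10 (k = -4 - 6 = -10)
K(U) = 2*U**2
y = 6 (y = 2 - 1*(-4) = 2 + 4 = 6)
h(l, o) = 2*I (h(l, o) = sqrt(-10 + 6) = sqrt(-4) = 2*I)
K(-1)*h(-7, -1) = (2*(-1)**2)*(2*I) = (2*1)*(2*I) = 2*(2*I) = 4*I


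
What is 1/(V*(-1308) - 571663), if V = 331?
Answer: -1/1004611 ≈ -9.9541e-7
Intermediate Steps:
1/(V*(-1308) - 571663) = 1/(331*(-1308) - 571663) = 1/(-432948 - 571663) = 1/(-1004611) = -1/1004611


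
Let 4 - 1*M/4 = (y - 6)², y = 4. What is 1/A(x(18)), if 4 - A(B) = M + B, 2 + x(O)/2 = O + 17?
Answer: -1/62 ≈ -0.016129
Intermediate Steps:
M = 0 (M = 16 - 4*(4 - 6)² = 16 - 4*(-2)² = 16 - 4*4 = 16 - 16 = 0)
x(O) = 30 + 2*O (x(O) = -4 + 2*(O + 17) = -4 + 2*(17 + O) = -4 + (34 + 2*O) = 30 + 2*O)
A(B) = 4 - B (A(B) = 4 - (0 + B) = 4 - B)
1/A(x(18)) = 1/(4 - (30 + 2*18)) = 1/(4 - (30 + 36)) = 1/(4 - 1*66) = 1/(4 - 66) = 1/(-62) = -1/62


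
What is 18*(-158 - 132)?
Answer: -5220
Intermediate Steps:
18*(-158 - 132) = 18*(-290) = -5220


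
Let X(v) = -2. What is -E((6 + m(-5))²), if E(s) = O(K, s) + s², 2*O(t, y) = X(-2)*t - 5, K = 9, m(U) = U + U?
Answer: -489/2 ≈ -244.50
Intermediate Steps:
m(U) = 2*U
O(t, y) = -5/2 - t (O(t, y) = (-2*t - 5)/2 = (-5 - 2*t)/2 = -5/2 - t)
E(s) = -23/2 + s² (E(s) = (-5/2 - 1*9) + s² = (-5/2 - 9) + s² = -23/2 + s²)
-E((6 + m(-5))²) = -(-23/2 + ((6 + 2*(-5))²)²) = -(-23/2 + ((6 - 10)²)²) = -(-23/2 + ((-4)²)²) = -(-23/2 + 16²) = -(-23/2 + 256) = -1*489/2 = -489/2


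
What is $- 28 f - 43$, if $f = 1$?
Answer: $-71$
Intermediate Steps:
$- 28 f - 43 = \left(-28\right) 1 - 43 = -28 - 43 = -71$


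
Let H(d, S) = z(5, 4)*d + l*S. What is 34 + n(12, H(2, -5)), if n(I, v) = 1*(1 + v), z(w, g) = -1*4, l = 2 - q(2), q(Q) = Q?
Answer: 27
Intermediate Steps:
l = 0 (l = 2 - 1*2 = 2 - 2 = 0)
z(w, g) = -4
H(d, S) = -4*d (H(d, S) = -4*d + 0*S = -4*d + 0 = -4*d)
n(I, v) = 1 + v
34 + n(12, H(2, -5)) = 34 + (1 - 4*2) = 34 + (1 - 8) = 34 - 7 = 27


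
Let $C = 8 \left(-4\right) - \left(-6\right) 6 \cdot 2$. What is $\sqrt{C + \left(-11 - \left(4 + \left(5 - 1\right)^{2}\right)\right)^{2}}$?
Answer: $\sqrt{1001} \approx 31.639$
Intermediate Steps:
$C = 40$ ($C = -32 - \left(-36\right) 2 = -32 - -72 = -32 + 72 = 40$)
$\sqrt{C + \left(-11 - \left(4 + \left(5 - 1\right)^{2}\right)\right)^{2}} = \sqrt{40 + \left(-11 - \left(4 + \left(5 - 1\right)^{2}\right)\right)^{2}} = \sqrt{40 + \left(-11 - 20\right)^{2}} = \sqrt{40 + \left(-31\right)^{2}} = \sqrt{40 + 961} = \sqrt{1001}$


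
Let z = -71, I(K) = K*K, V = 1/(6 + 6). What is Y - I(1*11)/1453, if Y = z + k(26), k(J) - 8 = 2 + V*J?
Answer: -513635/8718 ≈ -58.917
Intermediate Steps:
V = 1/12 ≈ 0.083333
I(K) = K**2
k(J) = 10 + J/12 (k(J) = 8 + (2 + J/12) = 10 + J/12)
Y = -353/6 (Y = -71 + (10 + (1/12)*26) = -71 + (10 + 13/6) = -71 + 73/6 = -353/6 ≈ -58.833)
Y - I(1*11)/1453 = -353/6 - (1*11)**2/1453 = -353/6 - 11**2/1453 = -353/6 - 121/1453 = -513635/8718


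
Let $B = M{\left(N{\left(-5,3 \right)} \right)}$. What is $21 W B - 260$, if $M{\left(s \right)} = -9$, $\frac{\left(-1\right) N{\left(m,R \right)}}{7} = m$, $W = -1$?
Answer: $-71$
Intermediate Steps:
$N{\left(m,R \right)} = - 7 m$
$B = -9$
$21 W B - 260 = 21 \left(-1\right) \left(-9\right) - 260 = \left(-21\right) \left(-9\right) - 260 = 189 - 260 = -71$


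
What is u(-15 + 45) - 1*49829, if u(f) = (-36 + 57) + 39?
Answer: -49769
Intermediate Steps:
u(f) = 60 (u(f) = 21 + 39 = 60)
u(-15 + 45) - 1*49829 = 60 - 1*49829 = 60 - 49829 = -49769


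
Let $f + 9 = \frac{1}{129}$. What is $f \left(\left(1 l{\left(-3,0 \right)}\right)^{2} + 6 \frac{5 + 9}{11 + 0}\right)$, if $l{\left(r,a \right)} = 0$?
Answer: $- \frac{32480}{473} \approx -68.668$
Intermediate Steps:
$f = - \frac{1160}{129}$ ($f = -9 + \frac{1}{129} = - \frac{1160}{129} \approx -8.9922$)
$f \left(\left(1 l{\left(-3,0 \right)}\right)^{2} + 6 \frac{5 + 9}{11 + 0}\right) = - \frac{1160 \left(\left(1 \cdot 0\right)^{2} + 6 \frac{5 + 9}{11 + 0}\right)}{129} = - \frac{1160 \left(0^{2} + 6 \cdot \frac{14}{11}\right)}{129} = - \frac{1160 \left(0 + 6 \cdot 14 \cdot \frac{1}{11}\right)}{129} = - \frac{1160 \left(0 + 6 \cdot \frac{14}{11}\right)}{129} = - \frac{1160 \left(0 + \frac{84}{11}\right)}{129} = \left(- \frac{1160}{129}\right) \frac{84}{11} = - \frac{32480}{473}$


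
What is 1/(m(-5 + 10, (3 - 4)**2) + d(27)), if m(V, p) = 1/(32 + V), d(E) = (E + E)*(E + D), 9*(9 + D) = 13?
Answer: 37/38851 ≈ 0.00095236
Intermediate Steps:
D = -68/9 (D = -9 + (1/9)*13 = -9 + 13/9 = -68/9 ≈ -7.5556)
d(E) = 2*E*(-68/9 + E) (d(E) = (E + E)*(E - 68/9) = (2*E)*(-68/9 + E) = 2*E*(-68/9 + E))
1/(m(-5 + 10, (3 - 4)**2) + d(27)) = 1/(1/(32 + (-5 + 10)) + (2/9)*27*(-68 + 9*27)) = 1/(1/(32 + 5) + (2/9)*27*(-68 + 243)) = 1/(1/37 + (2/9)*27*175) = 1/(1/37 + 1050) = 1/(38851/37) = 37/38851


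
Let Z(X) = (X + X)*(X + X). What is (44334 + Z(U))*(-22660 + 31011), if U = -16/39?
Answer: 563133300338/1521 ≈ 3.7024e+8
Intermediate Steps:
U = -16/39 (U = -16*1/39 = -16/39 ≈ -0.41026)
Z(X) = 4*X² (Z(X) = (2*X)*(2*X) = 4*X²)
(44334 + Z(U))*(-22660 + 31011) = (44334 + 4*(-16/39)²)*(-22660 + 31011) = (44334 + 4*(256/1521))*8351 = (44334 + 1024/1521)*8351 = (67433038/1521)*8351 = 563133300338/1521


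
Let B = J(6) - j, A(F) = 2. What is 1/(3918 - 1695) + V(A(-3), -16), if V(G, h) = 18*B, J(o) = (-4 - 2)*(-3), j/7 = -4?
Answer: 1840645/2223 ≈ 828.00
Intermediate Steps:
j = -28 (j = 7*(-4) = -28)
J(o) = 18 (J(o) = -6*(-3) = 18)
B = 46 (B = 18 - 1*(-28) = 18 + 28 = 46)
V(G, h) = 828 (V(G, h) = 18*46 = 828)
1/(3918 - 1695) + V(A(-3), -16) = 1/(3918 - 1695) + 828 = 1/2223 + 828 = 1840645/2223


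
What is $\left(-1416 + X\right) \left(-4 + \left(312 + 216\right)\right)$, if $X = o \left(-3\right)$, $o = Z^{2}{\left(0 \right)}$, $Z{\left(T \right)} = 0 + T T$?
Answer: $-741984$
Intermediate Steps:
$Z{\left(T \right)} = T^{2}$ ($Z{\left(T \right)} = 0 + T^{2} = T^{2}$)
$o = 0$ ($o = \left(0^{2}\right)^{2} = 0^{2} = 0$)
$X = 0$ ($X = 0 \left(-3\right) = 0$)
$\left(-1416 + X\right) \left(-4 + \left(312 + 216\right)\right) = \left(-1416 + 0\right) \left(-4 + \left(312 + 216\right)\right) = - 1416 \left(-4 + 528\right) = \left(-1416\right) 524 = -741984$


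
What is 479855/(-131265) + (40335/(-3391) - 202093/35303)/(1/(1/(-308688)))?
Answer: -295536511399111675/80845684406581356 ≈ -3.6556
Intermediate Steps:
479855/(-131265) + (40335/(-3391) - 202093/35303)/(1/(1/(-308688))) = 479855*(-1/131265) + (40335*(-1/3391) - 202093*1/35303)/(1/(-1/308688)) = -95971/26253 + (-40335/3391 - 202093/35303)/(-308688) = -95971/26253 - 2109243868/119712473*(-1/308688) = -95971/26253 + 527310967/9238450966356 = -295536511399111675/80845684406581356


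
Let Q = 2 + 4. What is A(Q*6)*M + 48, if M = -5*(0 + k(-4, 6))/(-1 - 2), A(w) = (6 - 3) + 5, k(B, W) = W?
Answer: 128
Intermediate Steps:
Q = 6
A(w) = 8 (A(w) = 3 + 5 = 8)
M = 10 (M = -5*(0 + 6)/(-1 - 2) = -30/(-3) = -30*(-1)/3 = -5*(-2) = 10)
A(Q*6)*M + 48 = 8*10 + 48 = 80 + 48 = 128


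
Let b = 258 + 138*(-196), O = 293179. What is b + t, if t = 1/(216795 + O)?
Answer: -13662203459/509974 ≈ -26790.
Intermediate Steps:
t = 1/509974 (t = 1/(216795 + 293179) = 1/509974 ≈ 1.9609e-6)
b = -26790 (b = 258 - 27048 = -26790)
b + t = -26790 + 1/509974 = -13662203459/509974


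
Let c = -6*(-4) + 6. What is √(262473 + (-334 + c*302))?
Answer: √271199 ≈ 520.77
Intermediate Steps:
c = 30 (c = 24 + 6 = 30)
√(262473 + (-334 + c*302)) = √(262473 + (-334 + 30*302)) = √(262473 + (-334 + 9060)) = √(262473 + 8726) = √271199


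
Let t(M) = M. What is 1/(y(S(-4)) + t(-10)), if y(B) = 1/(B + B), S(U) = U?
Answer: -8/81 ≈ -0.098765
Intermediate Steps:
y(B) = 1/(2*B)
1/(y(S(-4)) + t(-10)) = 1/((½)/(-4) - 10) = 1/((½)*(-¼) - 10) = 1/(-⅛ - 10) = 1/(-81/8) = -8/81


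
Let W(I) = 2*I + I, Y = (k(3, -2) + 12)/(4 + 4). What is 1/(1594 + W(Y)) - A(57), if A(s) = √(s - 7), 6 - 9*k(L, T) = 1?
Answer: 24/38369 - 5*√2 ≈ -7.0704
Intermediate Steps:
k(L, T) = 5/9 (k(L, T) = ⅔ - ⅑*1 = ⅔ - ⅑ = 5/9)
A(s) = √(-7 + s)
Y = 113/72 (Y = (5/9 + 12)/(4 + 4) = (113/9)/8 = (113/9)*(⅛) = 113/72 ≈ 1.5694)
W(I) = 3*I
1/(1594 + W(Y)) - A(57) = 1/(1594 + 3*(113/72)) - √(-7 + 57) = 1/(1594 + 113/24) - √50 = 1/(38369/24) - 5*√2 = 24/38369 - 5*√2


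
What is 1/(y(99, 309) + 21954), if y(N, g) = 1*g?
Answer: 1/22263 ≈ 4.4918e-5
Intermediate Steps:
y(N, g) = g
1/(y(99, 309) + 21954) = 1/(309 + 21954) = 1/22263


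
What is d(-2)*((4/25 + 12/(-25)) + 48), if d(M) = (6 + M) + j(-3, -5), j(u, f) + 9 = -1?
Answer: -7152/25 ≈ -286.08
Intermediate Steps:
j(u, f) = -10 (j(u, f) = -9 - 1 = -10)
d(M) = -4 + M (d(M) = (6 + M) - 10 = -4 + M)
d(-2)*((4/25 + 12/(-25)) + 48) = (-4 - 2)*((4/25 + 12/(-25)) + 48) = -6*((4*(1/25) + 12*(-1/25)) + 48) = -6*((4/25 - 12/25) + 48) = -6*(-8/25 + 48) = -6*1192/25 = -7152/25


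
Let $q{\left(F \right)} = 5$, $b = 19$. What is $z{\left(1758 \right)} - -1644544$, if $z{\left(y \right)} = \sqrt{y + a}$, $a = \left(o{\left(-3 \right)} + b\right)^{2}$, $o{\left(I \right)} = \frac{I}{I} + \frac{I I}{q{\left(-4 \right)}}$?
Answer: $1644544 + \frac{\sqrt{55831}}{5} \approx 1.6446 \cdot 10^{6}$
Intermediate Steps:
$o{\left(I \right)} = 1 + \frac{I^{2}}{5}$ ($o{\left(I \right)} = \frac{I}{I} + \frac{I I}{5} = 1 + I^{2} \cdot \frac{1}{5} = 1 + \frac{I^{2}}{5}$)
$a = \frac{11881}{25}$ ($a = \left(\left(1 + \frac{\left(-3\right)^{2}}{5}\right) + 19\right)^{2} = \left(\left(1 + \frac{1}{5} \cdot 9\right) + 19\right)^{2} = \left(\left(1 + \frac{9}{5}\right) + 19\right)^{2} = \left(\frac{14}{5} + 19\right)^{2} = \left(\frac{109}{5}\right)^{2} = \frac{11881}{25} \approx 475.24$)
$z{\left(y \right)} = \sqrt{\frac{11881}{25} + y}$ ($z{\left(y \right)} = \sqrt{y + \frac{11881}{25}} = \sqrt{\frac{11881}{25} + y}$)
$z{\left(1758 \right)} - -1644544 = \frac{\sqrt{11881 + 25 \cdot 1758}}{5} - -1644544 = \frac{\sqrt{11881 + 43950}}{5} + 1644544 = \frac{\sqrt{55831}}{5} + 1644544 = 1644544 + \frac{\sqrt{55831}}{5}$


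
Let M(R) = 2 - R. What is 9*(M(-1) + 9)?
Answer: 108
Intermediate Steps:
9*(M(-1) + 9) = 9*((2 - 1*(-1)) + 9) = 9*((2 + 1) + 9) = 9*(3 + 9) = 9*12 = 108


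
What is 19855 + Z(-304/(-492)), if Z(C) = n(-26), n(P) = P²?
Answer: 20531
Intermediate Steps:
Z(C) = 676 (Z(C) = (-26)² = 676)
19855 + Z(-304/(-492)) = 19855 + 676 = 20531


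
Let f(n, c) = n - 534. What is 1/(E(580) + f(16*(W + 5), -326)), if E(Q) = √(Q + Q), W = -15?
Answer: -347/240238 - √290/240238 ≈ -0.0015153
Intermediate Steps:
f(n, c) = -534 + n
E(Q) = √2*√Q (E(Q) = √(2*Q) = √2*√Q)
1/(E(580) + f(16*(W + 5), -326)) = 1/(√2*√580 + (-534 + 16*(-15 + 5))) = 1/(√2*(2*√145) + (-534 + 16*(-10))) = 1/(2*√290 + (-534 - 160)) = 1/(2*√290 - 694) = 1/(-694 + 2*√290)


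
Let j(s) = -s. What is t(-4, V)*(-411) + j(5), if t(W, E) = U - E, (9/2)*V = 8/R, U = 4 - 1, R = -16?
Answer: -3851/3 ≈ -1283.7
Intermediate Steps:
U = 3
V = -⅑ (V = 2*(8/(-16))/9 = 2*(8*(-1/16))/9 = (2/9)*(-½) = -⅑ ≈ -0.11111)
t(W, E) = 3 - E
t(-4, V)*(-411) + j(5) = (3 - 1*(-⅑))*(-411) - 1*5 = (3 + ⅑)*(-411) - 5 = (28/9)*(-411) - 5 = -3836/3 - 5 = -3851/3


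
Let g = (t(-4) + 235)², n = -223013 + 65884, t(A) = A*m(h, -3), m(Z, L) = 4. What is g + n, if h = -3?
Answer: -109168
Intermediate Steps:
t(A) = 4*A (t(A) = A*4 = 4*A)
n = -157129
g = 47961 (g = (4*(-4) + 235)² = (-16 + 235)² = 219² = 47961)
g + n = 47961 - 157129 = -109168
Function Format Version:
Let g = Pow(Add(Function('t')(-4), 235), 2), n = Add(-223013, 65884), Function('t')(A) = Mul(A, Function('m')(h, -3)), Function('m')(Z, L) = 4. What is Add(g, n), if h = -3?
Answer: -109168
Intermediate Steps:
Function('t')(A) = Mul(4, A) (Function('t')(A) = Mul(A, 4) = Mul(4, A))
n = -157129
g = 47961 (g = Pow(Add(Mul(4, -4), 235), 2) = Pow(Add(-16, 235), 2) = Pow(219, 2) = 47961)
Add(g, n) = Add(47961, -157129) = -109168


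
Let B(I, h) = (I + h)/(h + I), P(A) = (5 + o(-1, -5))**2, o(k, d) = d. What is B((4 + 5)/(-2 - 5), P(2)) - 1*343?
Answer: -342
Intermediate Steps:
P(A) = 0 (P(A) = (5 - 5)**2 = 0**2 = 0)
B(I, h) = 1 (B(I, h) = (I + h)/(I + h) = 1)
B((4 + 5)/(-2 - 5), P(2)) - 1*343 = 1 - 1*343 = 1 - 343 = -342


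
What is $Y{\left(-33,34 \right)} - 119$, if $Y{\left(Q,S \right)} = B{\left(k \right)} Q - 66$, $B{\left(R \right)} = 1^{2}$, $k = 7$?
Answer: $-218$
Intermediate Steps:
$B{\left(R \right)} = 1$
$Y{\left(Q,S \right)} = -66 + Q$ ($Y{\left(Q,S \right)} = 1 Q - 66 = Q - 66 = -66 + Q$)
$Y{\left(-33,34 \right)} - 119 = \left(-66 - 33\right) - 119 = -99 - 119 = -218$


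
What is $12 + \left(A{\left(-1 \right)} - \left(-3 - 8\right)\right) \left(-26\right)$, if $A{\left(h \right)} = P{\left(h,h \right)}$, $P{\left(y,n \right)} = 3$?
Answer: $-352$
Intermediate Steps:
$A{\left(h \right)} = 3$
$12 + \left(A{\left(-1 \right)} - \left(-3 - 8\right)\right) \left(-26\right) = 12 + \left(3 - \left(-3 - 8\right)\right) \left(-26\right) = 12 + \left(3 - -11\right) \left(-26\right) = 12 + \left(3 + 11\right) \left(-26\right) = 12 + 14 \left(-26\right) = 12 - 364 = -352$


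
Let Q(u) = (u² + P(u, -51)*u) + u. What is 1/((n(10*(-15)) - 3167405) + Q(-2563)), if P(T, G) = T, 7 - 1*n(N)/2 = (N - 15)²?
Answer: 1/9913534 ≈ 1.0087e-7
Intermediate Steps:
n(N) = 14 - 2*(-15 + N)² (n(N) = 14 - 2*(N - 15)² = 14 - 2*(-15 + N)²)
Q(u) = u + 2*u² (Q(u) = (u² + u*u) + u = (u² + u²) + u = 2*u² + u = u + 2*u²)
1/((n(10*(-15)) - 3167405) + Q(-2563)) = 1/(((14 - 2*(-15 + 10*(-15))²) - 3167405) - 2563*(1 + 2*(-2563))) = 1/(((14 - 2*(-15 - 150)²) - 3167405) - 2563*(1 - 5126)) = 1/(((14 - 2*(-165)²) - 3167405) - 2563*(-5125)) = 1/(((14 - 2*27225) - 3167405) + 13135375) = 1/(((14 - 54450) - 3167405) + 13135375) = 1/((-54436 - 3167405) + 13135375) = 1/(-3221841 + 13135375) = 1/9913534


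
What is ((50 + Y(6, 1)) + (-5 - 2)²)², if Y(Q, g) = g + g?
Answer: 10201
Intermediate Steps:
Y(Q, g) = 2*g
((50 + Y(6, 1)) + (-5 - 2)²)² = ((50 + 2*1) + (-5 - 2)²)² = ((50 + 2) + (-7)²)² = (52 + 49)² = 101² = 10201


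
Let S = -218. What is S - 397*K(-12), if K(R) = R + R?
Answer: 9310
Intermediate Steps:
K(R) = 2*R
S - 397*K(-12) = -218 - 794*(-12) = -218 - 397*(-24) = -218 + 9528 = 9310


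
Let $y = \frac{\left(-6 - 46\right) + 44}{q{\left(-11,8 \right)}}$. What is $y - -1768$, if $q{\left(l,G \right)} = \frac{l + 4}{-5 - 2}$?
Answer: $1760$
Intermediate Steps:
$q{\left(l,G \right)} = - \frac{4}{7} - \frac{l}{7}$ ($q{\left(l,G \right)} = \frac{4 + l}{-7} = \left(4 + l\right) \left(- \frac{1}{7}\right) = - \frac{4}{7} - \frac{l}{7}$)
$y = -8$ ($y = \frac{\left(-6 - 46\right) + 44}{- \frac{4}{7} - - \frac{11}{7}} = \frac{-52 + 44}{- \frac{4}{7} + \frac{11}{7}} = - \frac{8}{1} = \left(-8\right) 1 = -8$)
$y - -1768 = -8 - -1768 = -8 + 1768 = 1760$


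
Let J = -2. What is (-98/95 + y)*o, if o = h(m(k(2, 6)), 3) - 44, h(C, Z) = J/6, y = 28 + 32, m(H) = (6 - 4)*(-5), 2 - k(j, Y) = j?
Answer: -39214/15 ≈ -2614.3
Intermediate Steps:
k(j, Y) = 2 - j
m(H) = -10 (m(H) = 2*(-5) = -10)
y = 60
h(C, Z) = -⅓ (h(C, Z) = -2/6 = -2*⅙ = -⅓)
o = -133/3 (o = -⅓ - 44 = -133/3 ≈ -44.333)
(-98/95 + y)*o = (-98/95 + 60)*(-133/3) = (5602/95)*(-133/3) = -39214/15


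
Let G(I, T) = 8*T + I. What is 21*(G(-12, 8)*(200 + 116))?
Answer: 345072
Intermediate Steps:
G(I, T) = I + 8*T
21*(G(-12, 8)*(200 + 116)) = 21*((-12 + 8*8)*(200 + 116)) = 21*((-12 + 64)*316) = 21*(52*316) = 21*16432 = 345072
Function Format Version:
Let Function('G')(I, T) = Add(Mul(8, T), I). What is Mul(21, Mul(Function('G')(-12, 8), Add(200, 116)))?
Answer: 345072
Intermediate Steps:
Function('G')(I, T) = Add(I, Mul(8, T))
Mul(21, Mul(Function('G')(-12, 8), Add(200, 116))) = Mul(21, Mul(Add(-12, Mul(8, 8)), Add(200, 116))) = Mul(21, Mul(Add(-12, 64), 316)) = Mul(21, Mul(52, 316)) = Mul(21, 16432) = 345072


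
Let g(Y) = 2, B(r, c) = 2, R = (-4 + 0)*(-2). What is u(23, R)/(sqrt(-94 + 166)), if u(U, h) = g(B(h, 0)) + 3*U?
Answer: 71*sqrt(2)/12 ≈ 8.3674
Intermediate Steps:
R = 8 (R = -4*(-2) = 8)
u(U, h) = 2 + 3*U
u(23, R)/(sqrt(-94 + 166)) = (2 + 3*23)/(sqrt(-94 + 166)) = (2 + 69)/(sqrt(72)) = 71/((6*sqrt(2))) = 71*(sqrt(2)/12) = 71*sqrt(2)/12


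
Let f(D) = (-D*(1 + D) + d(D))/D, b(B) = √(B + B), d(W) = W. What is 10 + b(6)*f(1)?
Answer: 10 - 2*√3 ≈ 6.5359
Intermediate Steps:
b(B) = √2*√B (b(B) = √(2*B) = √2*√B)
f(D) = (D - D*(1 + D))/D (f(D) = (-D*(1 + D) + D)/D = (D - D*(1 + D))/D)
10 + b(6)*f(1) = 10 + (√2*√6)*(-1*1) = 10 + (2*√3)*(-1) = 10 - 2*√3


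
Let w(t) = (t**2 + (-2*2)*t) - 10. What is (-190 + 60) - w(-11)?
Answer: -285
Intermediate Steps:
w(t) = -10 + t**2 - 4*t (w(t) = (t**2 - 4*t) - 10 = -10 + t**2 - 4*t)
(-190 + 60) - w(-11) = (-190 + 60) - (-10 + (-11)**2 - 4*(-11)) = -130 - (-10 + 121 + 44) = -130 - 1*155 = -130 - 155 = -285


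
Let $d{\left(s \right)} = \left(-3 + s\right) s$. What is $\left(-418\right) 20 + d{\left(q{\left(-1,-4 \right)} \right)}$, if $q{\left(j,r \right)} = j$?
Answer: $-8356$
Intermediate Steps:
$d{\left(s \right)} = s \left(-3 + s\right)$
$\left(-418\right) 20 + d{\left(q{\left(-1,-4 \right)} \right)} = \left(-418\right) 20 - \left(-3 - 1\right) = -8360 - -4 = -8360 + 4 = -8356$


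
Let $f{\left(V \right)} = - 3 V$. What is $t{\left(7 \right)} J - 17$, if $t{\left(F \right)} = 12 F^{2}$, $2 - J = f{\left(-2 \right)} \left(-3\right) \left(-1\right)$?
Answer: $-9425$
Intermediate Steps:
$J = -16$ ($J = 2 - \left(-3\right) \left(-2\right) \left(-3\right) \left(-1\right) = 2 - 6 \left(-3\right) \left(-1\right) = 2 - \left(-18\right) \left(-1\right) = 2 - 18 = -16$)
$t{\left(7 \right)} J - 17 = 12 \cdot 7^{2} \left(-16\right) - 17 = 12 \cdot 49 \left(-16\right) + \left(-57 + 40\right) = 588 \left(-16\right) - 17 = -9408 - 17 = -9425$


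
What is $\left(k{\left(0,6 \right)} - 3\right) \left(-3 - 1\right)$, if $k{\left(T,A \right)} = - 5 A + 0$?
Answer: $132$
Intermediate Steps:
$k{\left(T,A \right)} = - 5 A$
$\left(k{\left(0,6 \right)} - 3\right) \left(-3 - 1\right) = \left(\left(-5\right) 6 - 3\right) \left(-3 - 1\right) = \left(-30 - 3\right) \left(-3 - 1\right) = \left(-33\right) \left(-4\right) = 132$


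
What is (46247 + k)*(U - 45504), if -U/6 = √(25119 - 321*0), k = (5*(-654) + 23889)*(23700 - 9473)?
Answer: -13350544151040 - 5281069680*√2791 ≈ -1.3630e+13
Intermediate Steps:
k = 293346513 (k = (-3270 + 23889)*14227 = 20619*14227 = 293346513)
U = -18*√2791 (U = -6*√(25119 - 321*0) = -6*√(25119 + 0) = -18*√2791 ≈ -950.94)
(46247 + k)*(U - 45504) = (46247 + 293346513)*(-18*√2791 - 45504) = 293392760*(-45504 - 18*√2791) = -13350544151040 - 5281069680*√2791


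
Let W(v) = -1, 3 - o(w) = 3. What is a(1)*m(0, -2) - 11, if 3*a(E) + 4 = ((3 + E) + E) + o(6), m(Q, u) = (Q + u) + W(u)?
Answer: -12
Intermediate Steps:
o(w) = 0 (o(w) = 3 - 1*3 = 3 - 3 = 0)
m(Q, u) = -1 + Q + u (m(Q, u) = (Q + u) - 1 = -1 + Q + u)
a(E) = -⅓ + 2*E/3 (a(E) = -4/3 + (((3 + E) + E) + 0)/3 = -4/3 + ((3 + 2*E) + 0)/3 = -4/3 + (3 + 2*E)/3 = -4/3 + (1 + 2*E/3) = -⅓ + 2*E/3)
a(1)*m(0, -2) - 11 = (-⅓ + (⅔)*1)*(-1 + 0 - 2) - 11 = (-⅓ + ⅔)*(-3) - 11 = (⅓)*(-3) - 11 = -1 - 11 = -12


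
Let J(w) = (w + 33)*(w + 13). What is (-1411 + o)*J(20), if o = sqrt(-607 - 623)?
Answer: -2467839 + 1749*I*sqrt(1230) ≈ -2.4678e+6 + 61340.0*I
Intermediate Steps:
o = I*sqrt(1230) (o = sqrt(-1230) = I*sqrt(1230) ≈ 35.071*I)
J(w) = (13 + w)*(33 + w) (J(w) = (33 + w)*(13 + w) = (13 + w)*(33 + w))
(-1411 + o)*J(20) = (-1411 + I*sqrt(1230))*(429 + 20**2 + 46*20) = (-1411 + I*sqrt(1230))*(429 + 400 + 920) = (-1411 + I*sqrt(1230))*1749 = -2467839 + 1749*I*sqrt(1230)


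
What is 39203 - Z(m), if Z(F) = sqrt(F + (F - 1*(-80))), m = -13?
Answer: 39203 - 3*sqrt(6) ≈ 39196.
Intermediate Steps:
Z(F) = sqrt(80 + 2*F) (Z(F) = sqrt(F + (F + 80)) = sqrt(F + (80 + F)) = sqrt(80 + 2*F))
39203 - Z(m) = 39203 - sqrt(80 + 2*(-13)) = 39203 - sqrt(80 - 26) = 39203 - sqrt(54) = 39203 - 3*sqrt(6)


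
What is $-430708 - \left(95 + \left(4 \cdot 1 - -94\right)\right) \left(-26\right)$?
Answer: $-425690$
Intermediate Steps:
$-430708 - \left(95 + \left(4 \cdot 1 - -94\right)\right) \left(-26\right) = -430708 - \left(95 + \left(4 + 94\right)\right) \left(-26\right) = -430708 - \left(95 + 98\right) \left(-26\right) = -430708 - 193 \left(-26\right) = -430708 - -5018 = -430708 + 5018 = -425690$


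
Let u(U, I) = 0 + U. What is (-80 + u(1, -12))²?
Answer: 6241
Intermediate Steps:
u(U, I) = U
(-80 + u(1, -12))² = (-80 + 1)² = (-79)² = 6241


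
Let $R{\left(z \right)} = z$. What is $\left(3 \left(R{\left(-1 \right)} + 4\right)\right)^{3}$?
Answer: $729$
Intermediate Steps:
$\left(3 \left(R{\left(-1 \right)} + 4\right)\right)^{3} = \left(3 \left(-1 + 4\right)\right)^{3} = \left(3 \cdot 3\right)^{3} = 9^{3} = 729$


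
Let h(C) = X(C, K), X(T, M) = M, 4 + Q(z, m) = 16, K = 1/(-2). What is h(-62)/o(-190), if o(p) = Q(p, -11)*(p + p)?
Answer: 1/9120 ≈ 0.00010965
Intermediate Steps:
K = -½ (K = 1*(-½) = -½ ≈ -0.50000)
Q(z, m) = 12 (Q(z, m) = -4 + 16 = 12)
h(C) = -½
o(p) = 24*p (o(p) = 12*(p + p) = 12*(2*p) = 24*p)
h(-62)/o(-190) = -1/(2*(24*(-190))) = -½/(-4560) = -½*(-1/4560) = 1/9120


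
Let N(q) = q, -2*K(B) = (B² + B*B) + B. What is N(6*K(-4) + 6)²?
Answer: 6084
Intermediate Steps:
K(B) = -B² - B/2 (K(B) = -((B² + B*B) + B)/2 = -((B² + B²) + B)/2 = -(2*B² + B)/2 = -(B + 2*B²)/2 = -B² - B/2)
N(6*K(-4) + 6)² = (6*(-1*(-4)*(½ - 4)) + 6)² = (6*(-1*(-4)*(-7/2)) + 6)² = (6*(-14) + 6)² = (-84 + 6)² = (-78)² = 6084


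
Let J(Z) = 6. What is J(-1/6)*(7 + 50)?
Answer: 342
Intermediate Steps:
J(-1/6)*(7 + 50) = 6*(7 + 50) = 6*57 = 342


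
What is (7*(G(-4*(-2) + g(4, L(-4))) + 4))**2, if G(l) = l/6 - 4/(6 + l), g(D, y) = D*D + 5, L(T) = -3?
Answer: 3352561/900 ≈ 3725.1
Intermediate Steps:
g(D, y) = 5 + D**2 (g(D, y) = D**2 + 5 = 5 + D**2)
G(l) = -4/(6 + l) + l/6 (G(l) = l*(1/6) - 4/(6 + l) = l/6 - 4/(6 + l) = -4/(6 + l) + l/6)
(7*(G(-4*(-2) + g(4, L(-4))) + 4))**2 = (7*((-4 + (-4*(-2) + (5 + 4**2)) + (-4*(-2) + (5 + 4**2))**2/6)/(6 + (-4*(-2) + (5 + 4**2))) + 4))**2 = (7*((-4 + (8 + (5 + 16)) + (8 + (5 + 16))**2/6)/(6 + (8 + (5 + 16))) + 4))**2 = (7*((-4 + (8 + 21) + (8 + 21)**2/6)/(6 + (8 + 21)) + 4))**2 = (7*((-4 + 29 + (1/6)*29**2)/(6 + 29) + 4))**2 = (7*((-4 + 29 + (1/6)*841)/35 + 4))**2 = (7*((-4 + 29 + 841/6)/35 + 4))**2 = (7*((1/35)*(991/6) + 4))**2 = (7*(991/210 + 4))**2 = (7*(1831/210))**2 = (1831/30)**2 = 3352561/900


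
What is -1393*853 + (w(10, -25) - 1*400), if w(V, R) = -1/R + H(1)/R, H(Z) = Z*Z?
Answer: -1188629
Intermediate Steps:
H(Z) = Z²
w(V, R) = 0 (w(V, R) = -1/R + 1²/R = -1/R + 1/R = 0)
-1393*853 + (w(10, -25) - 1*400) = -1393*853 + (0 - 1*400) = -1188229 + (0 - 400) = -1188229 - 400 = -1188629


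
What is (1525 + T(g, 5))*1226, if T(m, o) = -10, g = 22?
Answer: 1857390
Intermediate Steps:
(1525 + T(g, 5))*1226 = (1525 - 10)*1226 = 1515*1226 = 1857390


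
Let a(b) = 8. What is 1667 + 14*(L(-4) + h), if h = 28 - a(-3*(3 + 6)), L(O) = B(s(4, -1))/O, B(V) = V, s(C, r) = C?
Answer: 1933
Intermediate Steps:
L(O) = 4/O
h = 20 (h = 28 - 1*8 = 28 - 8 = 20)
1667 + 14*(L(-4) + h) = 1667 + 14*(4/(-4) + 20) = 1667 + 14*(4*(-¼) + 20) = 1667 + 14*(-1 + 20) = 1667 + 14*19 = 1667 + 266 = 1933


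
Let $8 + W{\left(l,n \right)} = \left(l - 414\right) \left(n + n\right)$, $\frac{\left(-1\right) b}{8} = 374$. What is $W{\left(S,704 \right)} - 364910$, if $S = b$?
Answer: $-5160566$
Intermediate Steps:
$b = -2992$ ($b = \left(-8\right) 374 = -2992$)
$S = -2992$
$W{\left(l,n \right)} = -8 + 2 n \left(-414 + l\right)$ ($W{\left(l,n \right)} = -8 + \left(l - 414\right) \left(n + n\right) = -8 + \left(-414 + l\right) 2 n = -8 + 2 n \left(-414 + l\right)$)
$W{\left(S,704 \right)} - 364910 = \left(-8 - 582912 + 2 \left(-2992\right) 704\right) - 364910 = \left(-8 - 582912 - 4212736\right) - 364910 = -4795656 - 364910 = -5160566$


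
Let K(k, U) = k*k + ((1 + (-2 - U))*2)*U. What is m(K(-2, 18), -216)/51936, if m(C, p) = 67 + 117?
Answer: 23/6492 ≈ 0.0035428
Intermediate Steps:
K(k, U) = k**2 + U*(-2 - 2*U) (K(k, U) = k**2 + ((-1 - U)*2)*U = k**2 + (-2 - 2*U)*U = k**2 + U*(-2 - 2*U))
m(C, p) = 184
m(K(-2, 18), -216)/51936 = 184/51936 = 184*(1/51936) = 23/6492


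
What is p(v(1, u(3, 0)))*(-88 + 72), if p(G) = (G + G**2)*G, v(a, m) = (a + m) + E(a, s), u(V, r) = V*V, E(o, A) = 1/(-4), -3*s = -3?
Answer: -65403/4 ≈ -16351.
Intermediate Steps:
s = 1 (s = -1/3*(-3) = 1)
E(o, A) = -1/4
u(V, r) = V**2
v(a, m) = -1/4 + a + m (v(a, m) = (a + m) - 1/4 = -1/4 + a + m)
p(G) = G*(G + G**2)
p(v(1, u(3, 0)))*(-88 + 72) = ((-1/4 + 1 + 3**2)**2*(1 + (-1/4 + 1 + 3**2)))*(-88 + 72) = ((-1/4 + 1 + 9)**2*(1 + (-1/4 + 1 + 9)))*(-16) = ((39/4)**2*(1 + 39/4))*(-16) = ((1521/16)*(43/4))*(-16) = (65403/64)*(-16) = -65403/4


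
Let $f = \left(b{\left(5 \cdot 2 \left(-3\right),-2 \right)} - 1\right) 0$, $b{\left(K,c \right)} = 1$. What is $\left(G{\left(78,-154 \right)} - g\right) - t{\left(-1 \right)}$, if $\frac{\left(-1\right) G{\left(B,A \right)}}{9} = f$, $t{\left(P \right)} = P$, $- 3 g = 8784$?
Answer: $2929$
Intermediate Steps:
$g = -2928$ ($g = \left(- \frac{1}{3}\right) 8784 = -2928$)
$f = 0$ ($f = \left(1 - 1\right) 0 = 0 \cdot 0 = 0$)
$G{\left(B,A \right)} = 0$ ($G{\left(B,A \right)} = \left(-9\right) 0 = 0$)
$\left(G{\left(78,-154 \right)} - g\right) - t{\left(-1 \right)} = \left(0 - -2928\right) - -1 = \left(0 + 2928\right) + 1 = 2928 + 1 = 2929$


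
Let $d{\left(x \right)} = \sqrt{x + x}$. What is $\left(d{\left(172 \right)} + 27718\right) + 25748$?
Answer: $53466 + 2 \sqrt{86} \approx 53485.0$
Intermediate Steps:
$d{\left(x \right)} = \sqrt{2} \sqrt{x}$ ($d{\left(x \right)} = \sqrt{2 x} = \sqrt{2} \sqrt{x}$)
$\left(d{\left(172 \right)} + 27718\right) + 25748 = \left(\sqrt{2} \sqrt{172} + 27718\right) + 25748 = \left(\sqrt{2} \cdot 2 \sqrt{43} + 27718\right) + 25748 = \left(2 \sqrt{86} + 27718\right) + 25748 = \left(27718 + 2 \sqrt{86}\right) + 25748 = 53466 + 2 \sqrt{86}$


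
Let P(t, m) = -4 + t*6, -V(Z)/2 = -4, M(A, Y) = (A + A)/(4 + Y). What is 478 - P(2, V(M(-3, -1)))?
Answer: 470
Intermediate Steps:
M(A, Y) = 2*A/(4 + Y) (M(A, Y) = (2*A)/(4 + Y) = 2*A/(4 + Y))
V(Z) = 8 (V(Z) = -2*(-4) = 8)
P(t, m) = -4 + 6*t
478 - P(2, V(M(-3, -1))) = 478 - (-4 + 6*2) = 478 - (-4 + 12) = 478 - 1*8 = 478 - 8 = 470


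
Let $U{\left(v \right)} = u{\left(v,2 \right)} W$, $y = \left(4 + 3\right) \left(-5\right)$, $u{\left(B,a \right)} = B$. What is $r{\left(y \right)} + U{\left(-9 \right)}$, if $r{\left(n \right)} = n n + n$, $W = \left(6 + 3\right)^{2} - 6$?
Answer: $515$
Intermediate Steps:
$W = 75$ ($W = 9^{2} - 6 = 81 - 6 = 75$)
$y = -35$ ($y = 7 \left(-5\right) = -35$)
$r{\left(n \right)} = n + n^{2}$ ($r{\left(n \right)} = n^{2} + n = n + n^{2}$)
$U{\left(v \right)} = 75 v$ ($U{\left(v \right)} = v 75 = 75 v$)
$r{\left(y \right)} + U{\left(-9 \right)} = - 35 \left(1 - 35\right) + 75 \left(-9\right) = \left(-35\right) \left(-34\right) - 675 = 1190 - 675 = 515$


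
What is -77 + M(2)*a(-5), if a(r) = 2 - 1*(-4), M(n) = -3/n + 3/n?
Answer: -77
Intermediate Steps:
M(n) = 0
a(r) = 6 (a(r) = 2 + 4 = 6)
-77 + M(2)*a(-5) = -77 + 0*6 = -77 + 0 = -77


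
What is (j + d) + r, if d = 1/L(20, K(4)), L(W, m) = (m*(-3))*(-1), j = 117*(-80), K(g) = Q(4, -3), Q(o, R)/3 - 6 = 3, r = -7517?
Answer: -1367036/81 ≈ -16877.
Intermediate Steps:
Q(o, R) = 27 (Q(o, R) = 18 + 3*3 = 18 + 9 = 27)
K(g) = 27
j = -9360
L(W, m) = 3*m (L(W, m) = -3*m*(-1) = 3*m)
d = 1/81 (d = 1/(3*27) = 1/81 ≈ 0.012346)
(j + d) + r = (-9360 + 1/81) - 7517 = -758159/81 - 7517 = -1367036/81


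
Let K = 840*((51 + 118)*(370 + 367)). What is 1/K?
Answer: 1/104624520 ≈ 9.5580e-9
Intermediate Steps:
K = 104624520 (K = 840*(169*737) = 840*124553 = 104624520)
1/K = 1/104624520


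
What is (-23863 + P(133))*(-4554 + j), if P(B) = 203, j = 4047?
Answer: 11995620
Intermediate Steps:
(-23863 + P(133))*(-4554 + j) = (-23863 + 203)*(-4554 + 4047) = -23660*(-507) = 11995620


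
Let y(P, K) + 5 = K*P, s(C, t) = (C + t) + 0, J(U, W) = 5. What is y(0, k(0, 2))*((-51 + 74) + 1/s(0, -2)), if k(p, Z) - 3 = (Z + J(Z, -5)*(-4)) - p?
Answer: -225/2 ≈ -112.50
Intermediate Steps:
s(C, t) = C + t
k(p, Z) = -17 + Z - p (k(p, Z) = 3 + ((Z + 5*(-4)) - p) = 3 + ((Z - 20) - p) = 3 + ((-20 + Z) - p) = 3 + (-20 + Z - p) = -17 + Z - p)
y(P, K) = -5 + K*P
y(0, k(0, 2))*((-51 + 74) + 1/s(0, -2)) = (-5 + (-17 + 2 - 1*0)*0)*((-51 + 74) + 1/(0 - 2)) = (-5 + (-17 + 2 + 0)*0)*(23 + 1/(-2)) = (-5 - 15*0)*(23 - ½) = (-5 + 0)*(45/2) = -5*45/2 = -225/2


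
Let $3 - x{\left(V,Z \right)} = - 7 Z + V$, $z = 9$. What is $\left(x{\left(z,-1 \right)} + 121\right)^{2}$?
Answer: $11664$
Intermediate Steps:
$x{\left(V,Z \right)} = 3 - V + 7 Z$ ($x{\left(V,Z \right)} = 3 - \left(- 7 Z + V\right) = 3 - \left(V - 7 Z\right) = 3 - V + 7 Z$)
$\left(x{\left(z,-1 \right)} + 121\right)^{2} = \left(\left(3 - 9 + 7 \left(-1\right)\right) + 121\right)^{2} = \left(\left(3 - 9 - 7\right) + 121\right)^{2} = \left(-13 + 121\right)^{2} = 108^{2} = 11664$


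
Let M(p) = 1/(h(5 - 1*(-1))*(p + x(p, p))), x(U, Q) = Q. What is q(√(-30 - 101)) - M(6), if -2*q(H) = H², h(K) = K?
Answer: 4715/72 ≈ 65.486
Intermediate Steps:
M(p) = 1/(12*p) (M(p) = 1/((5 - 1*(-1))*(p + p)) = 1/((5 + 1)*(2*p)) = 1/(6*(2*p)) = 1/(12*p))
q(H) = -H²/2
q(√(-30 - 101)) - M(6) = -(√(-30 - 101))²/2 - 1/(12*6) = -(√(-131))²/2 - 1/(12*6) = -(I*√131)²/2 - 1*1/72 = -½*(-131) - 1/72 = 131/2 - 1/72 = 4715/72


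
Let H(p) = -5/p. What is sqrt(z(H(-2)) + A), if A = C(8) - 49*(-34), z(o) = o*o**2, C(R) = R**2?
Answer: 7*sqrt(570)/4 ≈ 41.781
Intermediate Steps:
z(o) = o**3
A = 1730 (A = 8**2 - 49*(-34) = 64 + 1666 = 1730)
sqrt(z(H(-2)) + A) = sqrt((-5/(-2))**3 + 1730) = sqrt((-5*(-1/2))**3 + 1730) = sqrt((5/2)**3 + 1730) = sqrt(125/8 + 1730) = sqrt(13965/8) = 7*sqrt(570)/4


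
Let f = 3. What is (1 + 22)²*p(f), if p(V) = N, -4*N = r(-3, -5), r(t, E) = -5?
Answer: 2645/4 ≈ 661.25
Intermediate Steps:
N = 5/4 (N = -¼*(-5) = 5/4 ≈ 1.2500)
p(V) = 5/4
(1 + 22)²*p(f) = (1 + 22)²*(5/4) = 23²*(5/4) = 529*(5/4) = 2645/4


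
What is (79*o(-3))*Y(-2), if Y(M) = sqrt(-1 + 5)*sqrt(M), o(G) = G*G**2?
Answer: -4266*I*sqrt(2) ≈ -6033.0*I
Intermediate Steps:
o(G) = G**3
Y(M) = 2*sqrt(M) (Y(M) = sqrt(4)*sqrt(M) = 2*sqrt(M))
(79*o(-3))*Y(-2) = (79*(-3)**3)*(2*sqrt(-2)) = (79*(-27))*(2*(I*sqrt(2))) = -4266*I*sqrt(2)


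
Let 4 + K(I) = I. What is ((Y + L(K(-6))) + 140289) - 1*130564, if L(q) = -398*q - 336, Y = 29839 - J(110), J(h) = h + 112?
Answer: 42986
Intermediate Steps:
J(h) = 112 + h
Y = 29617 (Y = 29839 - (112 + 110) = 29839 - 1*222 = 29839 - 222 = 29617)
K(I) = -4 + I
L(q) = -336 - 398*q
((Y + L(K(-6))) + 140289) - 1*130564 = ((29617 + (-336 - 398*(-4 - 6))) + 140289) - 1*130564 = ((29617 + (-336 - 398*(-10))) + 140289) - 130564 = ((29617 + (-336 + 3980)) + 140289) - 130564 = ((29617 + 3644) + 140289) - 130564 = (33261 + 140289) - 130564 = 173550 - 130564 = 42986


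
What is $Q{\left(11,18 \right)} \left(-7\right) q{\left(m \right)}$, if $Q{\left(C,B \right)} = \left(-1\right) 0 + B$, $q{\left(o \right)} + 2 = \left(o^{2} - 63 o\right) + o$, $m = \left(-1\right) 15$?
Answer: $-145278$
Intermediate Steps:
$m = -15$
$q{\left(o \right)} = -2 + o^{2} - 62 o$ ($q{\left(o \right)} = -2 + \left(\left(o^{2} - 63 o\right) + o\right) = -2 + \left(o^{2} - 62 o\right) = -2 + o^{2} - 62 o$)
$Q{\left(C,B \right)} = B$ ($Q{\left(C,B \right)} = 0 + B = B$)
$Q{\left(11,18 \right)} \left(-7\right) q{\left(m \right)} = 18 \left(-7\right) \left(-2 + \left(-15\right)^{2} - -930\right) = - 126 \left(-2 + 225 + 930\right) = \left(-126\right) 1153 = -145278$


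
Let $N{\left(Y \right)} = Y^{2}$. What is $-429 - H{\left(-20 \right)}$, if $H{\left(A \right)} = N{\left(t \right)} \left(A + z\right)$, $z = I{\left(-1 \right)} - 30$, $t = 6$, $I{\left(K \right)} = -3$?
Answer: $1479$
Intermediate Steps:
$z = -33$ ($z = -3 - 30 = -33$)
$H{\left(A \right)} = -1188 + 36 A$ ($H{\left(A \right)} = 6^{2} \left(A - 33\right) = 36 \left(-33 + A\right) = -1188 + 36 A$)
$-429 - H{\left(-20 \right)} = -429 - \left(-1188 + 36 \left(-20\right)\right) = -429 - \left(-1188 - 720\right) = -429 - -1908 = -429 + 1908 = 1479$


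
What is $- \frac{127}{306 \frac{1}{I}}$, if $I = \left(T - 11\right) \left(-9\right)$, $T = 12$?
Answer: $\frac{127}{34} \approx 3.7353$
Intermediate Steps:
$I = -9$ ($I = \left(12 - 11\right) \left(-9\right) = 1 \left(-9\right) = -9$)
$- \frac{127}{306 \frac{1}{I}} = - \frac{127}{306 \frac{1}{-9}} = - \frac{127}{306 \left(- \frac{1}{9}\right)} = - \frac{127}{-34} = \left(-127\right) \left(- \frac{1}{34}\right) = \frac{127}{34}$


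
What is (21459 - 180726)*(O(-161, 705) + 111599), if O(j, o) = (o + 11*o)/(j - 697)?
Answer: -2541462857949/143 ≈ -1.7772e+10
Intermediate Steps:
O(j, o) = 12*o/(-697 + j) (O(j, o) = (12*o)/(-697 + j) = 12*o/(-697 + j))
(21459 - 180726)*(O(-161, 705) + 111599) = (21459 - 180726)*(12*705/(-697 - 161) + 111599) = -159267*(12*705/(-858) + 111599) = -159267*(12*705*(-1/858) + 111599) = -159267*(-1410/143 + 111599) = -159267*15957247/143 = -2541462857949/143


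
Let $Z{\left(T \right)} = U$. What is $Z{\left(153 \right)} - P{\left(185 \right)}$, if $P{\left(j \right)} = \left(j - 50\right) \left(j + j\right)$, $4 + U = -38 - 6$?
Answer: $-49998$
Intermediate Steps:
$U = -48$ ($U = -4 - 44 = -48$)
$Z{\left(T \right)} = -48$
$P{\left(j \right)} = 2 j \left(-50 + j\right)$ ($P{\left(j \right)} = \left(-50 + j\right) 2 j = 2 j \left(-50 + j\right)$)
$Z{\left(153 \right)} - P{\left(185 \right)} = -48 - 2 \cdot 185 \left(-50 + 185\right) = -48 - 2 \cdot 185 \cdot 135 = -48 - 49950 = -49998$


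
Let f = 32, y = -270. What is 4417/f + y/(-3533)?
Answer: 15613901/113056 ≈ 138.11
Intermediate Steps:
4417/f + y/(-3533) = 4417/32 - 270/(-3533) = 4417*(1/32) - 270*(-1/3533) = 4417/32 + 270/3533 = 15613901/113056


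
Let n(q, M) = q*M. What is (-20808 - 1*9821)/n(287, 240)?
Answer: -30629/68880 ≈ -0.44467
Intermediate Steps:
n(q, M) = M*q
(-20808 - 1*9821)/n(287, 240) = (-20808 - 1*9821)/((240*287)) = (-20808 - 9821)/68880 = -30629*1/68880 = -30629/68880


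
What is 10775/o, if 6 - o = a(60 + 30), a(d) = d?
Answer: -10775/84 ≈ -128.27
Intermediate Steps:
o = -84 (o = 6 - (60 + 30) = 6 - 1*90 = 6 - 90 = -84)
10775/o = 10775/(-84) = 10775*(-1/84) = -10775/84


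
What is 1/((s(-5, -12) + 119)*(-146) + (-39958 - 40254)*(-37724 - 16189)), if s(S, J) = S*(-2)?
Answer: 1/4324450722 ≈ 2.3124e-10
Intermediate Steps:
s(S, J) = -2*S
1/((s(-5, -12) + 119)*(-146) + (-39958 - 40254)*(-37724 - 16189)) = 1/((-2*(-5) + 119)*(-146) + (-39958 - 40254)*(-37724 - 16189)) = 1/((10 + 119)*(-146) - 80212*(-53913)) = 1/(129*(-146) + 4324469556) = 1/(-18834 + 4324469556) = 1/4324450722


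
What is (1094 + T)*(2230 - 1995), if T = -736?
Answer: 84130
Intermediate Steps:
(1094 + T)*(2230 - 1995) = (1094 - 736)*(2230 - 1995) = 358*235 = 84130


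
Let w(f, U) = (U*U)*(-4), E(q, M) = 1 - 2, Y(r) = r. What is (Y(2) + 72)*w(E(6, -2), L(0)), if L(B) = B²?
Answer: 0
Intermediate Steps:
E(q, M) = -1
w(f, U) = -4*U² (w(f, U) = U²*(-4) = -4*U²)
(Y(2) + 72)*w(E(6, -2), L(0)) = (2 + 72)*(-4*(0²)²) = 74*(-4*0²) = 74*(-4*0) = 74*0 = 0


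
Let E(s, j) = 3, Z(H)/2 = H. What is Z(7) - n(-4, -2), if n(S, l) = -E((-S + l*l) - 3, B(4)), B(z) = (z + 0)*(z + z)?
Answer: 17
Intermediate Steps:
Z(H) = 2*H
B(z) = 2*z² (B(z) = z*(2*z) = 2*z²)
n(S, l) = -3 (n(S, l) = -1*3 = -3)
Z(7) - n(-4, -2) = 2*7 - 1*(-3) = 14 + 3 = 17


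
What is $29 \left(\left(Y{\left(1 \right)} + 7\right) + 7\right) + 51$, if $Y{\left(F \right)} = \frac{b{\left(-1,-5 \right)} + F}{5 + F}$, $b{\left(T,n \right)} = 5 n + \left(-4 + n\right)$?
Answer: $\frac{595}{2} \approx 297.5$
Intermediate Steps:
$b{\left(T,n \right)} = -4 + 6 n$
$Y{\left(F \right)} = \frac{-34 + F}{5 + F}$ ($Y{\left(F \right)} = \frac{\left(-4 + 6 \left(-5\right)\right) + F}{5 + F} = \frac{\left(-4 - 30\right) + F}{5 + F} = \frac{-34 + F}{5 + F}$)
$29 \left(\left(Y{\left(1 \right)} + 7\right) + 7\right) + 51 = 29 \left(\left(\frac{-34 + 1}{5 + 1} + 7\right) + 7\right) + 51 = 29 \left(\left(\frac{1}{6} \left(-33\right) + 7\right) + 7\right) + 51 = 29 \left(\left(- \frac{11}{2} + 7\right) + 7\right) + 51 = 29 \left(\frac{3}{2} + 7\right) + 51 = 29 \cdot \frac{17}{2} + 51 = \frac{493}{2} + 51 = \frac{595}{2}$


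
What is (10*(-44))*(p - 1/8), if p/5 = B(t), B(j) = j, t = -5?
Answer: 11055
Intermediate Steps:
p = -25 (p = 5*(-5) = -25)
(10*(-44))*(p - 1/8) = (10*(-44))*(-25 - 1/8) = -440*(-25 - 1*⅛) = -440*(-25 - ⅛) = -440*(-201/8) = 11055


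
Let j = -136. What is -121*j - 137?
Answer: 16319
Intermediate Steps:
-121*j - 137 = -121*(-136) - 137 = 16456 - 137 = 16319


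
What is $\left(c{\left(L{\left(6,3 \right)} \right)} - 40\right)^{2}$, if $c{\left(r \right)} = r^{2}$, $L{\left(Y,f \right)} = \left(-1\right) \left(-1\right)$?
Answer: $1521$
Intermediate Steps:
$L{\left(Y,f \right)} = 1$
$\left(c{\left(L{\left(6,3 \right)} \right)} - 40\right)^{2} = \left(1^{2} - 40\right)^{2} = \left(1 - 40\right)^{2} = \left(-39\right)^{2} = 1521$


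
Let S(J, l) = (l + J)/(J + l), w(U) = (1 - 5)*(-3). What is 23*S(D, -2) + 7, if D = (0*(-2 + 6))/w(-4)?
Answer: 30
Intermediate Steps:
w(U) = 12 (w(U) = -4*(-3) = 12)
D = 0 (D = (0*(-2 + 6))/12 = (0*4)*(1/12) = 0*(1/12) = 0)
S(J, l) = 1 (S(J, l) = (J + l)/(J + l) = 1)
23*S(D, -2) + 7 = 23*1 + 7 = 23 + 7 = 30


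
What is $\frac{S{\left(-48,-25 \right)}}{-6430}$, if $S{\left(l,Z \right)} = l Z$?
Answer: $- \frac{120}{643} \approx -0.18663$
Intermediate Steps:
$S{\left(l,Z \right)} = Z l$
$\frac{S{\left(-48,-25 \right)}}{-6430} = \frac{\left(-25\right) \left(-48\right)}{-6430} = 1200 \left(- \frac{1}{6430}\right) = - \frac{120}{643}$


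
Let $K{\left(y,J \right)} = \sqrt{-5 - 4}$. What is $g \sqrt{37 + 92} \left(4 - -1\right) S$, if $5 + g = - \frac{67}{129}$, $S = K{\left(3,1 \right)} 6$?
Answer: $- \frac{21360 i \sqrt{129}}{43} \approx - 5641.9 i$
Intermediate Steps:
$K{\left(y,J \right)} = 3 i$ ($K{\left(y,J \right)} = \sqrt{-9} = 3 i$)
$S = 18 i$ ($S = 3 i 6 = 18 i \approx 18.0 i$)
$g = - \frac{712}{129}$ ($g = -5 - \frac{67}{129} = - \frac{712}{129} \approx -5.5194$)
$g \sqrt{37 + 92} \left(4 - -1\right) S = - \frac{712 \sqrt{37 + 92}}{129} \left(4 - -1\right) 18 i = - \frac{712 \sqrt{129}}{129} \left(4 + 1\right) 18 i = - \frac{712 \sqrt{129}}{129} \cdot 5 \cdot 18 i = - \frac{712 \sqrt{129}}{129} \cdot 90 i = - \frac{21360 i \sqrt{129}}{43}$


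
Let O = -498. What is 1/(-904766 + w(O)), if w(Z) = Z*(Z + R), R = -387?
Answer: -1/464036 ≈ -2.1550e-6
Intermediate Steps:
w(Z) = Z*(-387 + Z) (w(Z) = Z*(Z - 387) = Z*(-387 + Z))
1/(-904766 + w(O)) = 1/(-904766 - 498*(-387 - 498)) = 1/(-904766 - 498*(-885)) = 1/(-904766 + 440730) = 1/(-464036) = -1/464036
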